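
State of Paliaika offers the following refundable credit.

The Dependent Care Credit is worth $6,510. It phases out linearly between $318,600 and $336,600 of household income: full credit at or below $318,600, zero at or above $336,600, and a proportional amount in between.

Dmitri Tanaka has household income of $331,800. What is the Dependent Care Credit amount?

$1,736

Dependent Care Credit: $331,800 is $13,200 into a $18,000 phase-out range, leaving 4,800/18,000 of the credit: $6,510 × 4,800/18,000 = $1,736.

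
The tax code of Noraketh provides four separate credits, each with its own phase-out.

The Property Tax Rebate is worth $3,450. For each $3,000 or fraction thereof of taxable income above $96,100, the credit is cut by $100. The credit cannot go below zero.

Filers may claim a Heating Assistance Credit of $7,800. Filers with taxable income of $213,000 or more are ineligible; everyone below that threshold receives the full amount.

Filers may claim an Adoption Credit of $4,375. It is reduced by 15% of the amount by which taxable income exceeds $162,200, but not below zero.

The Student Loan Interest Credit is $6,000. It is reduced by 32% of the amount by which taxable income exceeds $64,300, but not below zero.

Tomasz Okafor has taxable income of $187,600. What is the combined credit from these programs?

Property Tax Rebate: income exceeds $96,100 by $91,500, which is 31 full-or-partial $3,000 increments; reduction = 31 × $100 = $3,100, leaving $350.
Heating Assistance Credit: $187,600 is below the $213,000 cutoff, so the full $7,800 applies.
Adoption Credit: 15% of the $25,400 excess over $162,200 is $3,810; credit = $4,375 − $3,810 = $565.
Student Loan Interest Credit: 32% of the $123,300 excess over $64,300 is $39,456 ≥ base, so the credit is $0.
Total: $350 + $7,800 + $565 + $0 = $8,715.

$8,715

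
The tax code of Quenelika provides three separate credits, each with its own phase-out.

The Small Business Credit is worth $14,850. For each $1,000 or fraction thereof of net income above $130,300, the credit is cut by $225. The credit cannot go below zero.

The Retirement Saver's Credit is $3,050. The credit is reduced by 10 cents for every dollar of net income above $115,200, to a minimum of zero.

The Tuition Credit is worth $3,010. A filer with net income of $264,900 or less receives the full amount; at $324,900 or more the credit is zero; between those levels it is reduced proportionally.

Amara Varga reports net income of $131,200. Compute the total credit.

$19,085

Small Business Credit: income exceeds $130,300 by $900, which is 1 full-or-partial $1,000 increment; reduction = 1 × $225 = $225, leaving $14,625.
Retirement Saver's Credit: 10% of the $16,000 excess over $115,200 is $1,600; credit = $3,050 − $1,600 = $1,450.
Tuition Credit: $131,200 is at or below the $264,900 threshold, so the full $3,010 applies.
Total: $14,625 + $1,450 + $3,010 = $19,085.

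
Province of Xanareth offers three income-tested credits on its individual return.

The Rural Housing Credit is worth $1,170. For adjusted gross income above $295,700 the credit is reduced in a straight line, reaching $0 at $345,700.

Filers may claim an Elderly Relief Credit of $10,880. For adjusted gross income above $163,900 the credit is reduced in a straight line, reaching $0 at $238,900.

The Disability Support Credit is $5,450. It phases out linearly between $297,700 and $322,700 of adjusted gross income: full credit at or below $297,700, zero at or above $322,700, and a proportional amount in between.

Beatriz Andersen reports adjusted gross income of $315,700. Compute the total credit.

Rural Housing Credit: $315,700 is $20,000 into a $50,000 phase-out range, leaving 30,000/50,000 of the credit: $1,170 × 30,000/50,000 = $702.
Elderly Relief Credit: $315,700 is at or above $238,900, so the credit is $0.
Disability Support Credit: $315,700 is $18,000 into a $25,000 phase-out range, leaving 7,000/25,000 of the credit: $5,450 × 7,000/25,000 = $1,526.
Total: $702 + $0 + $1,526 = $2,228.

$2,228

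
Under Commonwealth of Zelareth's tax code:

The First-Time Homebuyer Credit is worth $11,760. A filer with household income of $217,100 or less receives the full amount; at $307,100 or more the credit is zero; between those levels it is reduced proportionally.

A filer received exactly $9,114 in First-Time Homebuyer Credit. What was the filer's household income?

$237,350

$9,114 is 9,114/11,760 of the full $11,760, so 2,646/11,760 of the $90,000 range has been used: income = $217,100 + $90,000 × 2,646/11,760 = $237,350.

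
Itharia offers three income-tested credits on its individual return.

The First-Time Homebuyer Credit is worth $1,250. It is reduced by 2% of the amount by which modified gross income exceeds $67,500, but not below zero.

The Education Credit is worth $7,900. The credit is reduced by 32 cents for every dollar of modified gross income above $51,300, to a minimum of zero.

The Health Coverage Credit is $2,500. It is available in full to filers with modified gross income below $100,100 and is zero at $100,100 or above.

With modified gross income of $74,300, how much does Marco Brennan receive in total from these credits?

First-Time Homebuyer Credit: 2% of the $6,800 excess over $67,500 is $136; credit = $1,250 − $136 = $1,114.
Education Credit: 32% of the $23,000 excess over $51,300 is $7,360; credit = $7,900 − $7,360 = $540.
Health Coverage Credit: $74,300 is below the $100,100 cutoff, so the full $2,500 applies.
Total: $1,114 + $540 + $2,500 = $4,154.

$4,154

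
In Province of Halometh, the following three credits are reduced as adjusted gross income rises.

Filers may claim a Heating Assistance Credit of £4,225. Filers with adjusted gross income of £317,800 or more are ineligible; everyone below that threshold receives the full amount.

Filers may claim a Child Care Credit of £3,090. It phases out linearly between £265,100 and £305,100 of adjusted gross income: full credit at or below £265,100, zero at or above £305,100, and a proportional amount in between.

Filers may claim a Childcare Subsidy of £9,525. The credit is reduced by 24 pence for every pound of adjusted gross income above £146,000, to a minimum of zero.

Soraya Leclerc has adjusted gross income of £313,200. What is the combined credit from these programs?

Heating Assistance Credit: £313,200 is below the £317,800 cutoff, so the full £4,225 applies.
Child Care Credit: £313,200 is at or above £305,100, so the credit is £0.
Childcare Subsidy: 24% of the £167,200 excess over £146,000 is £40,128 ≥ base, so the credit is £0.
Total: £4,225 + £0 + £0 = £4,225.

£4,225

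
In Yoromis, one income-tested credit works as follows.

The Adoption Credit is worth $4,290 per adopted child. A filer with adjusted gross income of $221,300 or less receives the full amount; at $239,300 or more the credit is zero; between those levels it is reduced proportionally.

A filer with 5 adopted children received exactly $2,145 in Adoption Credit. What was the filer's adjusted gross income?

Full credit = 5 × $4,290 = $21,450.
$2,145 is 2,145/21,450 of the full $21,450, so 19,305/21,450 of the $18,000 range has been used: income = $221,300 + $18,000 × 19,305/21,450 = $237,500.

$237,500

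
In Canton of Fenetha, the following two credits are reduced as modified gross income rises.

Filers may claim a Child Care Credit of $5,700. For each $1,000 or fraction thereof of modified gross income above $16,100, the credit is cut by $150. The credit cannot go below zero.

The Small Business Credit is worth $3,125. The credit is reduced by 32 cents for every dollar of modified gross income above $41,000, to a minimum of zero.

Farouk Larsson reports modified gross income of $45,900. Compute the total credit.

Child Care Credit: income exceeds $16,100 by $29,800, which is 30 full-or-partial $1,000 increments; reduction = 30 × $150 = $4,500, leaving $1,200.
Small Business Credit: 32% of the $4,900 excess over $41,000 is $1,568; credit = $3,125 − $1,568 = $1,557.
Total: $1,200 + $1,557 = $2,757.

$2,757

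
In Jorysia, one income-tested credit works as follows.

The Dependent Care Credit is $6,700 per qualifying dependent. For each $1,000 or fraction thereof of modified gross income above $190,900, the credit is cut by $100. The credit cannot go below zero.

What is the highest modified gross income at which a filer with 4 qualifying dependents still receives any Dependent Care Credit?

Full credit = 4 × $6,700 = $26,800.
After 267 increments the reduction is 267 × $100 = $26,700, leaving $100; one more increment wipes it out. Increment 267 ends at excess 267 × $1,000 = $267,000, so the highest qualifying income is $190,900 + $267,000 = $457,900.

$457,900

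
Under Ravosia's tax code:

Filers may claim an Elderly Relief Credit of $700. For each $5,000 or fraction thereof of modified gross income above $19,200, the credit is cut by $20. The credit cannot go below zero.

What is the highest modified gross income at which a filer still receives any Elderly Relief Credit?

After 34 increments the reduction is 34 × $20 = $680, leaving $20; one more increment wipes it out. Increment 34 ends at excess 34 × $5,000 = $170,000, so the highest qualifying income is $19,200 + $170,000 = $189,200.

$189,200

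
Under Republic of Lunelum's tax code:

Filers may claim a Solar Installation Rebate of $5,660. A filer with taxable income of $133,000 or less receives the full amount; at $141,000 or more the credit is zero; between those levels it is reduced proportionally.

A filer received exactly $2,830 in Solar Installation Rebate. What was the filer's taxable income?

$137,000

$2,830 is 2,830/5,660 of the full $5,660, so 2,830/5,660 of the $8,000 range has been used: income = $133,000 + $8,000 × 2,830/5,660 = $137,000.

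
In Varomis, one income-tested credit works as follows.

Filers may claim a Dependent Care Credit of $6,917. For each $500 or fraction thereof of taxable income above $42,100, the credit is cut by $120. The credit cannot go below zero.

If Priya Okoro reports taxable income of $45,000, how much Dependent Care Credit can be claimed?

$6,197

Dependent Care Credit: income exceeds $42,100 by $2,900, which is 6 full-or-partial $500 increments; reduction = 6 × $120 = $720, leaving $6,197.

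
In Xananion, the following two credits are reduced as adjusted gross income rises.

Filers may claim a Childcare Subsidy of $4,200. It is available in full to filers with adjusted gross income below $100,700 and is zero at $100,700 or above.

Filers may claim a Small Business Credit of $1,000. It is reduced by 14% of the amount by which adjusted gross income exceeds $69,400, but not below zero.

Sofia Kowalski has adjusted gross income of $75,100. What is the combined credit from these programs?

Childcare Subsidy: $75,100 is below the $100,700 cutoff, so the full $4,200 applies.
Small Business Credit: 14% of the $5,700 excess over $69,400 is $798; credit = $1,000 − $798 = $202.
Total: $4,200 + $202 = $4,402.

$4,402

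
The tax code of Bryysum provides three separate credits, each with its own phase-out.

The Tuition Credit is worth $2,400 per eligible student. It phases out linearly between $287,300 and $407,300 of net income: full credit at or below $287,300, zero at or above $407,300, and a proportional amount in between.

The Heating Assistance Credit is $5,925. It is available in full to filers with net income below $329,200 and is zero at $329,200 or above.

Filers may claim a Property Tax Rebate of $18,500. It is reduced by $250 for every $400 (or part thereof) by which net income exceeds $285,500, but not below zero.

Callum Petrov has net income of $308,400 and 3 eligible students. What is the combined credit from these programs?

Tuition Credit: base = 3 × $2,400 = $7,200. $308,400 is $21,100 into a $120,000 phase-out range, leaving 98,900/120,000 of the credit: $7,200 × 98,900/120,000 = $5,934.
Heating Assistance Credit: $308,400 is below the $329,200 cutoff, so the full $5,925 applies.
Property Tax Rebate: income exceeds $285,500 by $22,900, which is 58 full-or-partial $400 increments; reduction = 58 × $250 = $14,500, leaving $4,000.
Total: $5,934 + $5,925 + $4,000 = $15,859.

$15,859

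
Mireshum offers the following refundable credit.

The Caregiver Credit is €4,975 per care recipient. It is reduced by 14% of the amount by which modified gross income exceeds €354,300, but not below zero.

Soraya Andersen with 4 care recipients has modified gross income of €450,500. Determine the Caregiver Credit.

Caregiver Credit: base = 4 × €4,975 = €19,900. 14% of the €96,200 excess over €354,300 is €13,468; credit = €19,900 − €13,468 = €6,432.

€6,432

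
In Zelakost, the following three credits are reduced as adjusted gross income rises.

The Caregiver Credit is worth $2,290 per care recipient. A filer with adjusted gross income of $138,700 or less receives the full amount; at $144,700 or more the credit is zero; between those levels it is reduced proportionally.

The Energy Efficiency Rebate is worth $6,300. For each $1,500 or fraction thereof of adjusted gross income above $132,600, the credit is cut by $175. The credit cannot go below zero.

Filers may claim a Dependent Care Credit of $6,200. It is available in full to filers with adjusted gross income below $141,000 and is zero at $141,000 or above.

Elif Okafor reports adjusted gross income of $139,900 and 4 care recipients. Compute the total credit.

$18,953

Caregiver Credit: base = 4 × $2,290 = $9,160. $139,900 is $1,200 into a $6,000 phase-out range, leaving 4,800/6,000 of the credit: $9,160 × 4,800/6,000 = $7,328.
Energy Efficiency Rebate: income exceeds $132,600 by $7,300, which is 5 full-or-partial $1,500 increments; reduction = 5 × $175 = $875, leaving $5,425.
Dependent Care Credit: $139,900 is below the $141,000 cutoff, so the full $6,200 applies.
Total: $7,328 + $5,425 + $6,200 = $18,953.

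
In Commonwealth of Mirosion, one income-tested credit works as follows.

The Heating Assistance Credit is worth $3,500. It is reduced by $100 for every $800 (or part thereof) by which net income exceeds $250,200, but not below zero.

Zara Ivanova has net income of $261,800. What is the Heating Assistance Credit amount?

Heating Assistance Credit: income exceeds $250,200 by $11,600, which is 15 full-or-partial $800 increments; reduction = 15 × $100 = $1,500, leaving $2,000.

$2,000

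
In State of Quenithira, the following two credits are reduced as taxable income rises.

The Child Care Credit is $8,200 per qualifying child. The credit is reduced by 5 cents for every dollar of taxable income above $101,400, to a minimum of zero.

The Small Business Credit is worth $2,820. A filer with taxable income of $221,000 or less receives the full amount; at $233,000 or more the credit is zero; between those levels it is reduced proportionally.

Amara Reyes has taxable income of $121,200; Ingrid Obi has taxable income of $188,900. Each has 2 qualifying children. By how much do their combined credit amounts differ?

$3,385

Amara ($121,200): Child Care Credit: base = 2 × $8,200 = $16,400. 5% of the $19,800 excess over $101,400 is $990; credit = $16,400 − $990 = $15,410. Small Business Credit: $121,200 is at or below the $221,000 threshold, so the full $2,820 applies. total $15,410 + $2,820 = $18,230
Ingrid ($188,900): Child Care Credit: base = 2 × $8,200 = $16,400. 5% of the $87,500 excess over $101,400 is $4,375; credit = $16,400 − $4,375 = $12,025. Small Business Credit: $188,900 is at or below the $221,000 threshold, so the full $2,820 applies. total $12,025 + $2,820 = $14,845
Difference: |$18,230 − $14,845| = $3,385.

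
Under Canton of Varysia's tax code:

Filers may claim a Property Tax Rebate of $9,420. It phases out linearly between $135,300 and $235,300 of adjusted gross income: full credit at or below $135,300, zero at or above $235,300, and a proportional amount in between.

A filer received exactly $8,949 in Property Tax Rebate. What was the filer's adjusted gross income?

$8,949 is 8,949/9,420 of the full $9,420, so 471/9,420 of the $100,000 range has been used: income = $135,300 + $100,000 × 471/9,420 = $140,300.

$140,300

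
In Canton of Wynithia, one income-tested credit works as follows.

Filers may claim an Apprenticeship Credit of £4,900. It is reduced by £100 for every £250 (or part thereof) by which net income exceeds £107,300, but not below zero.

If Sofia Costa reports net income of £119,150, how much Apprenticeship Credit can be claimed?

Apprenticeship Credit: income exceeds £107,300 by £11,850, which is 48 full-or-partial £250 increments; reduction = 48 × £100 = £4,800, leaving £100.

£100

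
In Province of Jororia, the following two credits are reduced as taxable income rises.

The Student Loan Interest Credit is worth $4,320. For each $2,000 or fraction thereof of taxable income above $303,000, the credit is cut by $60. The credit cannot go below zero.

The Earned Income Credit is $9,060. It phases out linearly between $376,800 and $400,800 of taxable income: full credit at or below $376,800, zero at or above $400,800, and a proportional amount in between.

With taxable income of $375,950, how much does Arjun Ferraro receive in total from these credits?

$11,160

Student Loan Interest Credit: income exceeds $303,000 by $72,950, which is 37 full-or-partial $2,000 increments; reduction = 37 × $60 = $2,220, leaving $2,100.
Earned Income Credit: $375,950 is at or below the $376,800 threshold, so the full $9,060 applies.
Total: $2,100 + $9,060 = $11,160.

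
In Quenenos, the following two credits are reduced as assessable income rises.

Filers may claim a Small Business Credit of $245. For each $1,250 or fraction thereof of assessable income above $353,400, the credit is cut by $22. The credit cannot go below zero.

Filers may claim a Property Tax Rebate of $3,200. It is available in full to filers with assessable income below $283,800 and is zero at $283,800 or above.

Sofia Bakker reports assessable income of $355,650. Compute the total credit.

$201

Small Business Credit: income exceeds $353,400 by $2,250, which is 2 full-or-partial $1,250 increments; reduction = 2 × $22 = $44, leaving $201.
Property Tax Rebate: $355,650 meets or exceeds the $283,800 cutoff, so the credit is $0.
Total: $201 + $0 = $201.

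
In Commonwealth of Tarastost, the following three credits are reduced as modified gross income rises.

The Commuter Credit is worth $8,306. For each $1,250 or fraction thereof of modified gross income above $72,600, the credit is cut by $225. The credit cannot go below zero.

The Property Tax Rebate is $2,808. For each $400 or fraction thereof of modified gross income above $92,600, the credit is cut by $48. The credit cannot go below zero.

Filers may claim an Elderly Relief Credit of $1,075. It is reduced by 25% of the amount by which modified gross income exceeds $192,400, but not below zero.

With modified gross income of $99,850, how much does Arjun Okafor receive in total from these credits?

Commuter Credit: income exceeds $72,600 by $27,250, which is 22 full-or-partial $1,250 increments; reduction = 22 × $225 = $4,950, leaving $3,356.
Property Tax Rebate: income exceeds $92,600 by $7,250, which is 19 full-or-partial $400 increments; reduction = 19 × $48 = $912, leaving $1,896.
Elderly Relief Credit: $99,850 is at or below the $192,400 threshold, so the full $1,075 applies.
Total: $3,356 + $1,896 + $1,075 = $6,327.

$6,327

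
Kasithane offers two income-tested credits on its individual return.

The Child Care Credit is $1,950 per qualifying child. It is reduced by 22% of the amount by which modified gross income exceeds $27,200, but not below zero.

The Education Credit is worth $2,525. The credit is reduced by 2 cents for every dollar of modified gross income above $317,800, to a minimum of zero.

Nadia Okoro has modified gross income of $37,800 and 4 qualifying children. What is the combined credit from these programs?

$7,993

Child Care Credit: base = 4 × $1,950 = $7,800. 22% of the $10,600 excess over $27,200 is $2,332; credit = $7,800 − $2,332 = $5,468.
Education Credit: $37,800 is at or below the $317,800 threshold, so the full $2,525 applies.
Total: $5,468 + $2,525 = $7,993.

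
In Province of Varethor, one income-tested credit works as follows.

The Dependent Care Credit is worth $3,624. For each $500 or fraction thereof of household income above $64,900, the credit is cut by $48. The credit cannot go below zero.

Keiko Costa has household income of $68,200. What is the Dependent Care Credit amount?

Dependent Care Credit: income exceeds $64,900 by $3,300, which is 7 full-or-partial $500 increments; reduction = 7 × $48 = $336, leaving $3,288.

$3,288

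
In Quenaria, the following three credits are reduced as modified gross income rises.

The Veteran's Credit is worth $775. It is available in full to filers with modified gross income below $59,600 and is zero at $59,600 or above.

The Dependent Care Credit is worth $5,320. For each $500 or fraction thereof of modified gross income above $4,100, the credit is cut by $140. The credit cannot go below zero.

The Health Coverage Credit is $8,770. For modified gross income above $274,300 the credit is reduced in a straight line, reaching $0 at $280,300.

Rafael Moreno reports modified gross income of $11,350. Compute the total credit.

Veteran's Credit: $11,350 is below the $59,600 cutoff, so the full $775 applies.
Dependent Care Credit: income exceeds $4,100 by $7,250, which is 15 full-or-partial $500 increments; reduction = 15 × $140 = $2,100, leaving $3,220.
Health Coverage Credit: $11,350 is at or below the $274,300 threshold, so the full $8,770 applies.
Total: $775 + $3,220 + $8,770 = $12,765.

$12,765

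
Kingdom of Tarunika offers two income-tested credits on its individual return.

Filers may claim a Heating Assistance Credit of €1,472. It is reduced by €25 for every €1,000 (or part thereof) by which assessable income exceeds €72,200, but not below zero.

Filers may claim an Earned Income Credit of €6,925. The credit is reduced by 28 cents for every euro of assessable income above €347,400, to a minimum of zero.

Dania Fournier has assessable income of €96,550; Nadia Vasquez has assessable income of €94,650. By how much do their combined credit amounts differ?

Dania (€96,550): Heating Assistance Credit: income exceeds €72,200 by €24,350, which is 25 full-or-partial €1,000 increments; reduction = 25 × €25 = €625, leaving €847. Earned Income Credit: €96,550 is at or below the €347,400 threshold, so the full €6,925 applies. total €847 + €6,925 = €7,772
Nadia (€94,650): Heating Assistance Credit: income exceeds €72,200 by €22,450, which is 23 full-or-partial €1,000 increments; reduction = 23 × €25 = €575, leaving €897. Earned Income Credit: €94,650 is at or below the €347,400 threshold, so the full €6,925 applies. total €897 + €6,925 = €7,822
Difference: |€7,772 − €7,822| = €50.

€50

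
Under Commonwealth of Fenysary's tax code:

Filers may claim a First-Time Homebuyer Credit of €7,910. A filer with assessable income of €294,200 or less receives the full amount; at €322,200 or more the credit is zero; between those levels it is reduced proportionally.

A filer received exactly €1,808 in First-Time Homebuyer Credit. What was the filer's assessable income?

€1,808 is 1,808/7,910 of the full €7,910, so 6,102/7,910 of the €28,000 range has been used: income = €294,200 + €28,000 × 6,102/7,910 = €315,800.

€315,800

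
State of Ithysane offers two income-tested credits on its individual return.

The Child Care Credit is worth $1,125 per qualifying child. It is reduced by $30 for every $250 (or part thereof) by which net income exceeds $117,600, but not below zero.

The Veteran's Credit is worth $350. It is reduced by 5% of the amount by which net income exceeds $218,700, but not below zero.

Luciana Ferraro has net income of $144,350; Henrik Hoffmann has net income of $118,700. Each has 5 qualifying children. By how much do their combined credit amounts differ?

Luciana ($144,350): Child Care Credit: base = 5 × $1,125 = $5,625. income exceeds $117,600 by $26,750, which is 107 full-or-partial $250 increments; reduction = 107 × $30 = $3,210, leaving $2,415. Veteran's Credit: $144,350 is at or below the $218,700 threshold, so the full $350 applies. total $2,415 + $350 = $2,765
Henrik ($118,700): Child Care Credit: base = 5 × $1,125 = $5,625. income exceeds $117,600 by $1,100, which is 5 full-or-partial $250 increments; reduction = 5 × $30 = $150, leaving $5,475. Veteran's Credit: $118,700 is at or below the $218,700 threshold, so the full $350 applies. total $5,475 + $350 = $5,825
Difference: |$2,765 − $5,825| = $3,060.

$3,060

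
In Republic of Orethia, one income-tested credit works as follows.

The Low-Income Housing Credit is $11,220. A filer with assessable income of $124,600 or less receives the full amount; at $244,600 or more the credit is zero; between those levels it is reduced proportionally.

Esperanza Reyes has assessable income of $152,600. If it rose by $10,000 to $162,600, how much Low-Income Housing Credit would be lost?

At $152,600 — $152,600 is $28,000 into a $120,000 phase-out range, leaving 92,000/120,000 of the credit: $11,220 × 92,000/120,000 = $8,602.
At $162,600 — $162,600 is $38,000 into a $120,000 phase-out range, leaving 82,000/120,000 of the credit: $11,220 × 82,000/120,000 = $7,667.
Lost: $8,602 − $7,667 = $935.

$935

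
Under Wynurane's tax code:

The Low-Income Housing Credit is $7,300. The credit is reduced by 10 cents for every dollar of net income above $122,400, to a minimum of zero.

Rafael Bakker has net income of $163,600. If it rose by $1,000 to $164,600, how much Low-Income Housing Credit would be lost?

At $163,600 — 10% of the $41,200 excess over $122,400 is $4,120; credit = $7,300 − $4,120 = $3,180.
At $164,600 — 10% of the $42,200 excess over $122,400 is $4,220; credit = $7,300 − $4,220 = $3,080.
Lost: $3,180 − $3,080 = $100.

$100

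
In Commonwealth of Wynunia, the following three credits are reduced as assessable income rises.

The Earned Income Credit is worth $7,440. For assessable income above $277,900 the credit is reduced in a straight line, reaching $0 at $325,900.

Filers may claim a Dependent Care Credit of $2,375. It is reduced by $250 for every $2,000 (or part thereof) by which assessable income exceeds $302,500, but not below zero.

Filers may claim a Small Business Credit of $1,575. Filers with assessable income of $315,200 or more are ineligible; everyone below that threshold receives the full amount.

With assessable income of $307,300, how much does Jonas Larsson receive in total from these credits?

Earned Income Credit: $307,300 is $29,400 into a $48,000 phase-out range, leaving 18,600/48,000 of the credit: $7,440 × 18,600/48,000 = $2,883.
Dependent Care Credit: income exceeds $302,500 by $4,800, which is 3 full-or-partial $2,000 increments; reduction = 3 × $250 = $750, leaving $1,625.
Small Business Credit: $307,300 is below the $315,200 cutoff, so the full $1,575 applies.
Total: $2,883 + $1,625 + $1,575 = $6,083.

$6,083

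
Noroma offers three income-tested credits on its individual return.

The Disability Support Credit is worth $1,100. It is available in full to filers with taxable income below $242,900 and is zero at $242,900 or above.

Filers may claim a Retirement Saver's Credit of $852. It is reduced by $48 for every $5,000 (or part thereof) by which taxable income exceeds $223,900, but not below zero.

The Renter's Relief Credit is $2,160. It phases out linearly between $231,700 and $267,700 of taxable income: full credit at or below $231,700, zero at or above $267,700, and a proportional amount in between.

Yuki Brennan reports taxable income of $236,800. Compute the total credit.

Disability Support Credit: $236,800 is below the $242,900 cutoff, so the full $1,100 applies.
Retirement Saver's Credit: income exceeds $223,900 by $12,900, which is 3 full-or-partial $5,000 increments; reduction = 3 × $48 = $144, leaving $708.
Renter's Relief Credit: $236,800 is $5,100 into a $36,000 phase-out range, leaving 30,900/36,000 of the credit: $2,160 × 30,900/36,000 = $1,854.
Total: $1,100 + $708 + $1,854 = $3,662.

$3,662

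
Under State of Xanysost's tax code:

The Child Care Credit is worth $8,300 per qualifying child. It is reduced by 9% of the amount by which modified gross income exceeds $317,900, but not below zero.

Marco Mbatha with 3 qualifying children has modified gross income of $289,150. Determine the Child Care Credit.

$24,900

Child Care Credit: base = 3 × $8,300 = $24,900. $289,150 is at or below the $317,900 threshold, so the full $24,900 applies.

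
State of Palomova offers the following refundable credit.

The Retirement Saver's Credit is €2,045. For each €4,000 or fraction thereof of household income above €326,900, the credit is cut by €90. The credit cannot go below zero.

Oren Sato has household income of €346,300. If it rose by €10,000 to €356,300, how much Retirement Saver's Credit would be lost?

At €346,300 — income exceeds €326,900 by €19,400, which is 5 full-or-partial €4,000 increments; reduction = 5 × €90 = €450, leaving €1,595.
At €356,300 — income exceeds €326,900 by €29,400, which is 8 full-or-partial €4,000 increments; reduction = 8 × €90 = €720, leaving €1,325.
Lost: €1,595 − €1,325 = €270.

€270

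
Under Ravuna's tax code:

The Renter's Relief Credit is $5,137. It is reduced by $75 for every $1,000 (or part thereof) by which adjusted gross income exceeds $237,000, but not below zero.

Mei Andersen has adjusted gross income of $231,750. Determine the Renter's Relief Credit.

$5,137

Renter's Relief Credit: $231,750 is at or below the $237,000 threshold, so the full $5,137 applies.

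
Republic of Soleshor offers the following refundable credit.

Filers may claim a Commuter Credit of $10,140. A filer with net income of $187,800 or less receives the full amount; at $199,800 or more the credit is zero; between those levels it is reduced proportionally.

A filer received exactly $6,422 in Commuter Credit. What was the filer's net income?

$192,200

$6,422 is 6,422/10,140 of the full $10,140, so 3,718/10,140 of the $12,000 range has been used: income = $187,800 + $12,000 × 3,718/10,140 = $192,200.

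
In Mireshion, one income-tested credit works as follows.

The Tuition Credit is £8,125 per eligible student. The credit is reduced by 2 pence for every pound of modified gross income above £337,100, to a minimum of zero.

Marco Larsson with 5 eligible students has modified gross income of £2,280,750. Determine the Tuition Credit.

Tuition Credit: base = 5 × £8,125 = £40,625. 2% of the £1,943,650 excess over £337,100 is £38,873; credit = £40,625 − £38,873 = £1,752.

£1,752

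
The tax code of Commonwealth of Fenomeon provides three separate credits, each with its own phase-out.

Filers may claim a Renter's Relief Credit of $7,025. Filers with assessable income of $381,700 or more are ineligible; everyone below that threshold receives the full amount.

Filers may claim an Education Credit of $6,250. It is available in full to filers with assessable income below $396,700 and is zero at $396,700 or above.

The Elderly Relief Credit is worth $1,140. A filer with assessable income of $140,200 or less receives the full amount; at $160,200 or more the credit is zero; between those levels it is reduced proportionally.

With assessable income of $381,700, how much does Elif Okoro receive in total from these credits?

$6,250

Renter's Relief Credit: $381,700 meets or exceeds the $381,700 cutoff, so the credit is $0.
Education Credit: $381,700 is below the $396,700 cutoff, so the full $6,250 applies.
Elderly Relief Credit: $381,700 is at or above $160,200, so the credit is $0.
Total: $0 + $6,250 + $0 = $6,250.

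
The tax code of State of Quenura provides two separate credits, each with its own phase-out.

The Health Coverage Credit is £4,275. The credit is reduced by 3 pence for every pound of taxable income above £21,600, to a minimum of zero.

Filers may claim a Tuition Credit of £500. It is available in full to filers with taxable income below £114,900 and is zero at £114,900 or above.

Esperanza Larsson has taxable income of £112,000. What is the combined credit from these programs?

Health Coverage Credit: 3% of the £90,400 excess over £21,600 is £2,712; credit = £4,275 − £2,712 = £1,563.
Tuition Credit: £112,000 is below the £114,900 cutoff, so the full £500 applies.
Total: £1,563 + £500 = £2,063.

£2,063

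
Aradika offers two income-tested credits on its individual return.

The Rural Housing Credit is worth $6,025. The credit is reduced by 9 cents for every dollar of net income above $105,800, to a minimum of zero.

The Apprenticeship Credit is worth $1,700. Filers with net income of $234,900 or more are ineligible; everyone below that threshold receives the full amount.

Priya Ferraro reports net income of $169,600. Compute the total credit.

Rural Housing Credit: 9% of the $63,800 excess over $105,800 is $5,742; credit = $6,025 − $5,742 = $283.
Apprenticeship Credit: $169,600 is below the $234,900 cutoff, so the full $1,700 applies.
Total: $283 + $1,700 = $1,983.

$1,983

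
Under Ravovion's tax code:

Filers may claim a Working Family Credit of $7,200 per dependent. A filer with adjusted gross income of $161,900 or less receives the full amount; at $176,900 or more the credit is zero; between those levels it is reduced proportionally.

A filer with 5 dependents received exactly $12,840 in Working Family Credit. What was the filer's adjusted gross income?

$171,550

Full credit = 5 × $7,200 = $36,000.
$12,840 is 12,840/36,000 of the full $36,000, so 23,160/36,000 of the $15,000 range has been used: income = $161,900 + $15,000 × 23,160/36,000 = $171,550.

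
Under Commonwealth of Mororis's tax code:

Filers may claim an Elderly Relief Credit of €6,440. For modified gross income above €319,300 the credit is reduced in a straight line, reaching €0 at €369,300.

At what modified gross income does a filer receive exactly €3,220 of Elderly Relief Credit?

€3,220 is 3,220/6,440 of the full €6,440, so 3,220/6,440 of the €50,000 range has been used: income = €319,300 + €50,000 × 3,220/6,440 = €344,300.

€344,300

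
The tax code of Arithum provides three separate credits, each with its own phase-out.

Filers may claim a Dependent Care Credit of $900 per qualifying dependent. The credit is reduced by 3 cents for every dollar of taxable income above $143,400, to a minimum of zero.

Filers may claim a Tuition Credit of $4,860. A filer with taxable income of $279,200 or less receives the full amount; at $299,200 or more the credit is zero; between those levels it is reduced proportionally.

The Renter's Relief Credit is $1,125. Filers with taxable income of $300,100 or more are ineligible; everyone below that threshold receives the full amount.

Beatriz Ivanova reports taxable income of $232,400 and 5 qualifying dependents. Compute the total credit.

Dependent Care Credit: base = 5 × $900 = $4,500. 3% of the $89,000 excess over $143,400 is $2,670; credit = $4,500 − $2,670 = $1,830.
Tuition Credit: $232,400 is at or below the $279,200 threshold, so the full $4,860 applies.
Renter's Relief Credit: $232,400 is below the $300,100 cutoff, so the full $1,125 applies.
Total: $1,830 + $4,860 + $1,125 = $7,815.

$7,815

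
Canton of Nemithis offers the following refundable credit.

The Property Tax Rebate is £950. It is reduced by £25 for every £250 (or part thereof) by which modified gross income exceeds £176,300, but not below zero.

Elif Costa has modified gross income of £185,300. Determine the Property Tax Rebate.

Property Tax Rebate: income exceeds £176,300 by £9,000, which is 36 full-or-partial £250 increments; reduction = 36 × £25 = £900, leaving £50.

£50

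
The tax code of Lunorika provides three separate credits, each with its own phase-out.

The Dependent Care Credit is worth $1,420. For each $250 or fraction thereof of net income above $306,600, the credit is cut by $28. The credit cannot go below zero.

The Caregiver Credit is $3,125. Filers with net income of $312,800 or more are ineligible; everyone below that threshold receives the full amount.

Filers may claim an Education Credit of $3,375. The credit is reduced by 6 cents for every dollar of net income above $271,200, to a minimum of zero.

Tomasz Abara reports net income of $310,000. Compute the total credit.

$5,200

Dependent Care Credit: income exceeds $306,600 by $3,400, which is 14 full-or-partial $250 increments; reduction = 14 × $28 = $392, leaving $1,028.
Caregiver Credit: $310,000 is below the $312,800 cutoff, so the full $3,125 applies.
Education Credit: 6% of the $38,800 excess over $271,200 is $2,328; credit = $3,375 − $2,328 = $1,047.
Total: $1,028 + $3,125 + $1,047 = $5,200.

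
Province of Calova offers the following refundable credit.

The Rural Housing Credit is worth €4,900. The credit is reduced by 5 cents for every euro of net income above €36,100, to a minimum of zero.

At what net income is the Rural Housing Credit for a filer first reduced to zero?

The credit falls by 5% of each euro above €36,100, so it reaches zero when the excess is €4,900 / 5% = €98,000: income = €36,100 + €98,000 = €134,100.

€134,100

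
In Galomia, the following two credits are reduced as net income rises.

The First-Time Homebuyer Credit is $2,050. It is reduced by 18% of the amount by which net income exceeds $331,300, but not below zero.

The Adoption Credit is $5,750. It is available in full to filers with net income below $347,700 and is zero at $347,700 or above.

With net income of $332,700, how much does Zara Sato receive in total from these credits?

$7,548

First-Time Homebuyer Credit: 18% of the $1,400 excess over $331,300 is $252; credit = $2,050 − $252 = $1,798.
Adoption Credit: $332,700 is below the $347,700 cutoff, so the full $5,750 applies.
Total: $1,798 + $5,750 = $7,548.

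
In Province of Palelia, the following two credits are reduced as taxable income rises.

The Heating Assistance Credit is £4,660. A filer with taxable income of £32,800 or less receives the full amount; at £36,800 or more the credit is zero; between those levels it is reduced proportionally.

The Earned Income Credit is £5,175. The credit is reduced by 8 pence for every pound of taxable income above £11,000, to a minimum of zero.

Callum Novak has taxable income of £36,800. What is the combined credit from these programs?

£3,111

Heating Assistance Credit: £36,800 is at or above £36,800, so the credit is £0.
Earned Income Credit: 8% of the £25,800 excess over £11,000 is £2,064; credit = £5,175 − £2,064 = £3,111.
Total: £0 + £3,111 = £3,111.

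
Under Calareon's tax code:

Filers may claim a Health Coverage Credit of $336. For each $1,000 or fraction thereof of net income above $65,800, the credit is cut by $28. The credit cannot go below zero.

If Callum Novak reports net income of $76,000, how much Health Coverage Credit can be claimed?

Health Coverage Credit: income exceeds $65,800 by $10,200, which is 11 full-or-partial $1,000 increments; reduction = 11 × $28 = $308, leaving $28.

$28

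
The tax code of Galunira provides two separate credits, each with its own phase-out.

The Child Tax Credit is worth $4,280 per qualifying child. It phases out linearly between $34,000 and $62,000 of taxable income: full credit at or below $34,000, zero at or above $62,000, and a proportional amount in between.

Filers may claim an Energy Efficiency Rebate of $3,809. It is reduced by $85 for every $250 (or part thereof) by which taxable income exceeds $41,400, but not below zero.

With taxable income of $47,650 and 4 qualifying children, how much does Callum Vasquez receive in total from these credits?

Child Tax Credit: base = 4 × $4,280 = $17,120. $47,650 is $13,650 into a $28,000 phase-out range, leaving 14,350/28,000 of the credit: $17,120 × 14,350/28,000 = $8,774.
Energy Efficiency Rebate: income exceeds $41,400 by $6,250, which is 25 full-or-partial $250 increments; reduction = 25 × $85 = $2,125, leaving $1,684.
Total: $8,774 + $1,684 = $10,458.

$10,458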